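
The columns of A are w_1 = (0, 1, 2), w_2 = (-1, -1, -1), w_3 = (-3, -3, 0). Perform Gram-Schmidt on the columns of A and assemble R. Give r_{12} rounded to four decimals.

r_{12} = -1.3416

w_1 = (0, 1, 2); ‖w_1‖ = 2.2361, so e_1 = (0.0000, 0.4472, 0.8944).
r_{12} = e_1·w_2 = -1.3416.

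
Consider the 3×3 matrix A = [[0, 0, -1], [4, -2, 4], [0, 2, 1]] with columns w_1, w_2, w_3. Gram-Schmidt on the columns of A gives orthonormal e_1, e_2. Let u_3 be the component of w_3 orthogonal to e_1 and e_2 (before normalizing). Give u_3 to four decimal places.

u_3 = (-1.0000, 0.0000, 0.0000)

w_1 = (0, 4, 0); ‖w_1‖ = 4.0000, so e_1 = (0.0000, 1.0000, 0.0000).
e_1·w_2 = 0.0000·0 + 1.0000·(-2) + 0.0000·2 = -2.0000.
u_2 = w_2 + 2.0000·e_1 = (0.0000, 0.0000, 2.0000).
‖u_2‖ = 2.0000, so e_2 = (0.0000, 0.0000, 1.0000).
e_1·w_3 = 0.0000·(-1) + 1.0000·4 + 0.0000·1 = 4.0000; e_2·w_3 = 0.0000·(-1) + 0.0000·4 + 1.0000·1 = 1.0000.
u_3 = w_3 − 4.0000·e_1 − 1.0000·e_2 = (-1.0000, 0.0000, 0.0000).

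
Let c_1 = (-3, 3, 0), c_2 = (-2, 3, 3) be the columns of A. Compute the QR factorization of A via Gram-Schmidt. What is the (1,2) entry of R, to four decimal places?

c_1 = (-3, 3, 0); ‖c_1‖ = 4.2426, so q_1 = (-0.7071, 0.7071, 0.0000).
r_{12} = q_1·c_2 = 3.5355.

r_{12} = 3.5355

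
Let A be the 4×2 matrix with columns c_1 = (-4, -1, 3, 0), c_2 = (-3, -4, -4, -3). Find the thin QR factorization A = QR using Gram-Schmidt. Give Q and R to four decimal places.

Q = [[-0.7845, -0.3393], [-0.1961, -0.5473], [0.5883, -0.6349], [0.0000, -0.4269]], R = [[5.0990, 0.7845], [0.0000, 7.0274]]

q_1 = c_1/‖c_1‖ = (-4, -1, 3, 0)/5.0990 = (-0.7845, -0.1961, 0.5883, 0.0000).
r_{12} = q_1·c_2 = 0.7845.
u_2 = c_2 − 0.7845·q_1 = (-2.3846, -3.8462, -4.4615, -3.0000).
‖u_2‖ = 7.0274, so q_2 = (-0.3393, -0.5473, -0.6349, -0.4269).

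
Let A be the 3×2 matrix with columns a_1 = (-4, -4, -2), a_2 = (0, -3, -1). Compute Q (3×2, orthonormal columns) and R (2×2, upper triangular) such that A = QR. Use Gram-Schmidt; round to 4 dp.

Q = [[-0.6667, 0.7288], [-0.6667, -0.6768], [-0.3333, -0.1041]], R = [[6.0000, 2.3333], [0.0000, 2.1344]]

e_1 = a_1/‖a_1‖ = (-4, -4, -2)/6.0000 = (-0.6667, -0.6667, -0.3333).
r_{12} = e_1·a_2 = 2.3333.
u_2 = a_2 − 2.3333·e_1 = (1.5556, -1.4444, -0.2222).
‖u_2‖ = 2.1344, so e_2 = (0.7288, -0.6768, -0.1041).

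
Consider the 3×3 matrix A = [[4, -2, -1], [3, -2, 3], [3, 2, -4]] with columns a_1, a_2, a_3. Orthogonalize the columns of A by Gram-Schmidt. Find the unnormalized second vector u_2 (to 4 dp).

u_2 = (-1.0588, -1.2941, 2.7059)

q_1 = a_1/‖a_1‖ = (4, 3, 3)/5.8310 = (0.6860, 0.5145, 0.5145).
r_{12} = q_1·a_2 = -1.3720.
u_2 = a_2 + 1.3720·q_1 = (-1.0588, -1.2941, 2.7059).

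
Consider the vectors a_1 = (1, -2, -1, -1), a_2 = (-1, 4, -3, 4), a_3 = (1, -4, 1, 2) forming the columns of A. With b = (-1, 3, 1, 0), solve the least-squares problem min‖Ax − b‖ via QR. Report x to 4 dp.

x = (-0.9962, -0.0916, -0.3237)

a_1 = (1, -2, -1, -1); ‖a_1‖ = 2.6458, so q_1 = (0.3780, -0.7559, -0.3780, -0.3780).
q_1·a_2 = 0.3780·(-1) + (-0.7559)·4 + (-0.3780)·(-3) + (-0.3780)·4 = -3.7796.
u_2 = a_2 + 3.7796·q_1 = (0.4286, 1.1429, -4.4286, 2.5714).
‖u_2‖ = 5.2644, so q_2 = (0.0814, 0.2171, -0.8412, 0.4885).
q_1·a_3 = 0.3780·1 + (-0.7559)·(-4) + (-0.3780)·1 + (-0.3780)·2 = 2.2678; q_2·a_3 = 0.0814·1 + 0.2171·(-4) + (-0.8412)·1 + 0.4885·2 = -0.6513.
u_3 = a_3 − 2.2678·q_1 + 0.6513·q_2 = (0.1959, -2.1443, 1.3093, 3.1753).
‖u_3‖ = 4.0538, so q_3 = (0.0483, -0.5290, 0.3230, 0.7833).
Qᵀb = (-3.0237, -0.2714, -1.3123).
Back-substitute: x_3 = -1.3123/4.0538 = -0.3237.
x_2 = (-0.2714 + 0.6513·(-0.3237))/5.2644 = -0.0916.
x_1 = (-3.0237 + 3.7796·(-0.0916) − 2.2678·(-0.3237))/2.6458 = -0.9962.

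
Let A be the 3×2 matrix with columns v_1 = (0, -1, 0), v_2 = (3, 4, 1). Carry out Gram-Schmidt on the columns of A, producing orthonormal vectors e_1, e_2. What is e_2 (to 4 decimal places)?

v_1 = (0, -1, 0); ‖v_1‖ = 1.0000, so e_1 = (0.0000, -1.0000, 0.0000).
e_1·v_2 = 0.0000·3 + (-1.0000)·4 + 0.0000·1 = -4.0000.
u_2 = v_2 + 4.0000·e_1 = (3.0000, 0.0000, 1.0000).
‖u_2‖ = 3.1623, so e_2 = (0.9487, 0.0000, 0.3162).

e_2 = (0.9487, 0.0000, 0.3162)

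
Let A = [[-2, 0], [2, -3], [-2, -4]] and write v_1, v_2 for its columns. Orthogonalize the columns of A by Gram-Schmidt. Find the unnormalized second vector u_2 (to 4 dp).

e_1 = v_1/‖v_1‖ = (-2, 2, -2)/3.4641 = (-0.5774, 0.5774, -0.5774).
r_{12} = e_1·v_2 = 0.5774.
u_2 = v_2 − 0.5774·e_1 = (0.3333, -3.3333, -3.6667).

u_2 = (0.3333, -3.3333, -3.6667)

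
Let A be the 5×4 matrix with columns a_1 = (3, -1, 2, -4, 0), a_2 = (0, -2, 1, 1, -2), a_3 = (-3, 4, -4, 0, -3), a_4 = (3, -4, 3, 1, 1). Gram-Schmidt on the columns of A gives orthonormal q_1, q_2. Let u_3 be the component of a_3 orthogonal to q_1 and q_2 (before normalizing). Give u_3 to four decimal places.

u_3 = (-0.9000, 2.1000, -2.0000, -2.2000, -4.2000)

a_1 = (3, -1, 2, -4, 0); ‖a_1‖ = 5.4772, so q_1 = (0.5477, -0.1826, 0.3651, -0.7303, 0.0000).
q_1·a_2 = 0.5477·0 + (-0.1826)·(-2) + 0.3651·1 + (-0.7303)·1 + 0.0000·(-2) = 0.0000.
u_2 = a_2 + 0.0000·q_1 = (0.0000, -2.0000, 1.0000, 1.0000, -2.0000).
‖u_2‖ = 3.1623, so q_2 = (0.0000, -0.6325, 0.3162, 0.3162, -0.6325).
q_1·a_3 = 0.5477·(-3) + (-0.1826)·4 + 0.3651·(-4) + (-0.7303)·0 + 0.0000·(-3) = -3.8341; q_2·a_3 = 0.0000·(-3) + (-0.6325)·4 + 0.3162·(-4) + 0.3162·0 + (-0.6325)·(-3) = -1.8974.
u_3 = a_3 + 3.8341·q_1 + 1.8974·q_2 = (-0.9000, 2.1000, -2.0000, -2.2000, -4.2000).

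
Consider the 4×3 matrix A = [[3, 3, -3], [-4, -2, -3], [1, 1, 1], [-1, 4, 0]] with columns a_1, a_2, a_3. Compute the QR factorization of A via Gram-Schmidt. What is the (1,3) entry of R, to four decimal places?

a_1 = (3, -4, 1, -1); ‖a_1‖ = 5.1962, so e_1 = (0.5774, -0.7698, 0.1925, -0.1925).
r_{13} = e_1·a_3 = 0.7698.

r_{13} = 0.7698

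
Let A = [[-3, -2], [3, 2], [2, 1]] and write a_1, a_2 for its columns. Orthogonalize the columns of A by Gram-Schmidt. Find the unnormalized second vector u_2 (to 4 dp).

u_2 = (-0.0909, 0.0909, -0.2727)

a_1 = (-3, 3, 2); ‖a_1‖ = 4.6904, so q_1 = (-0.6396, 0.6396, 0.4264).
q_1·a_2 = (-0.6396)·(-2) + 0.6396·2 + 0.4264·1 = 2.9848.
u_2 = a_2 − 2.9848·q_1 = (-0.0909, 0.0909, -0.2727).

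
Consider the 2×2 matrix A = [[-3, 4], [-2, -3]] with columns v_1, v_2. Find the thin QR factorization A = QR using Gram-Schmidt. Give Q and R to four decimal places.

q_1 = v_1/‖v_1‖ = (-3, -2)/3.6056 = (-0.8321, -0.5547).
r_{12} = q_1·v_2 = -1.6641.
u_2 = v_2 + 1.6641·q_1 = (2.6154, -3.9231).
‖u_2‖ = 4.7150, so q_2 = (0.5547, -0.8321).

Q = [[-0.8321, 0.5547], [-0.5547, -0.8321]], R = [[3.6056, -1.6641], [0.0000, 4.7150]]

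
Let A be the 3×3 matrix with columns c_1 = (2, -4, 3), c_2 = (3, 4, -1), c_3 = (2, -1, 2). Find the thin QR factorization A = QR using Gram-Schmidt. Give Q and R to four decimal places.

q_1 = c_1/‖c_1‖ = (2, -4, 3)/5.3852 = (0.3714, -0.7428, 0.5571).
r_{12} = q_1·c_2 = -2.4140.
u_2 = c_2 + 2.4140·q_1 = (3.8966, 2.2069, 0.3448).
‖u_2‖ = 4.4914, so q_2 = (0.8676, 0.4914, 0.0768).
r_{13} = q_1·c_3 = 2.5997; r_{23} = q_2·c_3 = 1.3973.
u_3 = c_3 − 2.5997·q_1 − 1.3973·q_2 = (-0.1778, 0.2444, 0.4444).
‖u_3‖ = 0.5375, so q_3 = (-0.3308, 0.4548, 0.8269).

Q = [[0.3714, 0.8676, -0.3308], [-0.7428, 0.4914, 0.4548], [0.5571, 0.0768, 0.8269]], R = [[5.3852, -2.4140, 2.5997], [0.0000, 4.4914, 1.3973], [0.0000, 0.0000, 0.5375]]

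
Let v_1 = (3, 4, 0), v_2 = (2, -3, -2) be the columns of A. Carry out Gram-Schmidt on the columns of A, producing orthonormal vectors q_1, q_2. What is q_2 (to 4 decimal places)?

q_2 = (0.6895, -0.5172, -0.5070)

q_1 = v_1/‖v_1‖ = (3, 4, 0)/5.0000 = (0.6000, 0.8000, 0.0000).
r_{12} = q_1·v_2 = -1.2000.
u_2 = v_2 + 1.2000·q_1 = (2.7200, -2.0400, -2.0000).
‖u_2‖ = 3.9446, so q_2 = (0.6895, -0.5172, -0.5070).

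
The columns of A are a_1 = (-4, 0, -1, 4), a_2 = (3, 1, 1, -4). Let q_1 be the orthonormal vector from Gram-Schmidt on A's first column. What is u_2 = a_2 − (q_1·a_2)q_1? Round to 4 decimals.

u_2 = (-0.5152, 1.0000, 0.1212, -0.4848)

a_1 = (-4, 0, -1, 4); ‖a_1‖ = 5.7446, so q_1 = (-0.6963, 0.0000, -0.1741, 0.6963).
q_1·a_2 = (-0.6963)·3 + 0.0000·1 + (-0.1741)·1 + 0.6963·(-4) = -5.0483.
u_2 = a_2 + 5.0483·q_1 = (-0.5152, 1.0000, 0.1212, -0.4848).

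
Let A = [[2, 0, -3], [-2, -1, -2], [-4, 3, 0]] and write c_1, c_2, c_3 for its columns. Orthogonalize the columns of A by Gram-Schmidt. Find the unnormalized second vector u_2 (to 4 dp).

e_1 = c_1/‖c_1‖ = (2, -2, -4)/4.8990 = (0.4082, -0.4082, -0.8165).
r_{12} = e_1·c_2 = -2.0412.
u_2 = c_2 + 2.0412·e_1 = (0.8333, -1.8333, 1.3333).

u_2 = (0.8333, -1.8333, 1.3333)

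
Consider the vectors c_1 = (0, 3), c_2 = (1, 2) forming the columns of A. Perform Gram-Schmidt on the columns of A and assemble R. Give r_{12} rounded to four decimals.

r_{12} = 2.0000

q_1 = c_1/‖c_1‖ = (0, 3)/3.0000 = (0.0000, 1.0000).
r_{12} = q_1·c_2 = 2.0000.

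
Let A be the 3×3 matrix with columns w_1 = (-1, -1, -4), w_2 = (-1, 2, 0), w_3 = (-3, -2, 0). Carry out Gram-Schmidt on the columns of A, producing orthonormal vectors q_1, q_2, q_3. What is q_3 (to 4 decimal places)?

q_1 = w_1/‖w_1‖ = (-1, -1, -4)/4.2426 = (-0.2357, -0.2357, -0.9428).
r_{12} = q_1·w_2 = -0.2357.
u_2 = w_2 + 0.2357·q_1 = (-1.0556, 1.9444, -0.2222).
‖u_2‖ = 2.2236, so q_2 = (-0.4747, 0.8745, -0.0999).
r_{13} = q_1·w_3 = 1.1785; r_{23} = q_2·w_3 = -0.3248.
u_3 = w_3 − 1.1785·q_1 + 0.3248·q_2 = (-2.8764, -1.4382, 1.0787).
‖u_3‖ = 3.3920, so q_3 = (-0.8480, -0.4240, 0.3180).

q_3 = (-0.8480, -0.4240, 0.3180)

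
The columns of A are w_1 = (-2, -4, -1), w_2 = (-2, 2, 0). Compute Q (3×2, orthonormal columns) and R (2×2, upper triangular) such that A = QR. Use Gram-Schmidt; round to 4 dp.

Q = [[-0.4364, -0.8850], [-0.8729, 0.4602], [-0.2182, -0.0708]], R = [[4.5826, -0.8729], [0.0000, 2.6904]]

w_1 = (-2, -4, -1); ‖w_1‖ = 4.5826, so e_1 = (-0.4364, -0.8729, -0.2182).
e_1·w_2 = (-0.4364)·(-2) + (-0.8729)·2 + (-0.2182)·0 = -0.8729.
u_2 = w_2 + 0.8729·e_1 = (-2.3810, 1.2381, -0.1905).
‖u_2‖ = 2.6904, so e_2 = (-0.8850, 0.4602, -0.0708).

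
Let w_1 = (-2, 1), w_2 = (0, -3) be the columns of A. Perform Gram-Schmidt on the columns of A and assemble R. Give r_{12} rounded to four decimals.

r_{12} = -1.3416

e_1 = w_1/‖w_1‖ = (-2, 1)/2.2361 = (-0.8944, 0.4472).
r_{12} = e_1·w_2 = -1.3416.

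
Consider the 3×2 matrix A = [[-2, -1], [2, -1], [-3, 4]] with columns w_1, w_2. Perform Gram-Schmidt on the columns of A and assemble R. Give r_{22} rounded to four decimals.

r_{22} = 3.0870

w_1 = (-2, 2, -3); ‖w_1‖ = 4.1231, so q_1 = (-0.4851, 0.4851, -0.7276).
q_1·w_2 = (-0.4851)·(-1) + 0.4851·(-1) + (-0.7276)·4 = -2.9104.
u_2 = w_2 + 2.9104·q_1 = (-2.4118, 0.4118, 1.8824).
r_{22} = ‖u_2‖ = 3.0870.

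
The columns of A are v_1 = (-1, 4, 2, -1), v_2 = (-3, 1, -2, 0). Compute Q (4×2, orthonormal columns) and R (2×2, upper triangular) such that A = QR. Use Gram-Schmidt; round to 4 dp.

Q = [[-0.2132, -0.7768], [0.8528, 0.1233], [0.4264, -0.6165], [-0.2132, 0.0370]], R = [[4.6904, 0.6396], [0.0000, 3.6866]]

e_1 = v_1/‖v_1‖ = (-1, 4, 2, -1)/4.6904 = (-0.2132, 0.8528, 0.4264, -0.2132).
r_{12} = e_1·v_2 = 0.6396.
u_2 = v_2 − 0.6396·e_1 = (-2.8636, 0.4545, -2.2727, 0.1364).
‖u_2‖ = 3.6866, so e_2 = (-0.7768, 0.1233, -0.6165, 0.0370).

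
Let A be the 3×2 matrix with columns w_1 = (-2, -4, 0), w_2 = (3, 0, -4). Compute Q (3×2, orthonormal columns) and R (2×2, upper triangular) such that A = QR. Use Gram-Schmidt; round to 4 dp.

Q = [[-0.4472, 0.4983], [-0.8944, -0.2491], [0.0000, -0.8305]], R = [[4.4721, -1.3416], [0.0000, 4.8166]]

w_1 = (-2, -4, 0); ‖w_1‖ = 4.4721, so q_1 = (-0.4472, -0.8944, 0.0000).
q_1·w_2 = (-0.4472)·3 + (-0.8944)·0 + 0.0000·(-4) = -1.3416.
u_2 = w_2 + 1.3416·q_1 = (2.4000, -1.2000, -4.0000).
‖u_2‖ = 4.8166, so q_2 = (0.4983, -0.2491, -0.8305).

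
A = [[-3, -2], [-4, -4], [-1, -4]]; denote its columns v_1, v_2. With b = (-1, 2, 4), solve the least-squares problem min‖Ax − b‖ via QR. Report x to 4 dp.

x = (0.9538, -1.3000)

e_1 = v_1/‖v_1‖ = (-3, -4, -1)/5.0990 = (-0.5883, -0.7845, -0.1961).
r_{12} = e_1·v_2 = 5.0990.
u_2 = v_2 − 5.0990·e_1 = (1.0000, 0.0000, -3.0000).
‖u_2‖ = 3.1623, so e_2 = (0.3162, 0.0000, -0.9487).
Qᵀb = (-1.7650, -4.1110).
Back-substitute: x_2 = -4.1110/3.1623 = -1.3000.
x_1 = (-1.7650 − 5.0990·(-1.3000))/5.0990 = 0.9538.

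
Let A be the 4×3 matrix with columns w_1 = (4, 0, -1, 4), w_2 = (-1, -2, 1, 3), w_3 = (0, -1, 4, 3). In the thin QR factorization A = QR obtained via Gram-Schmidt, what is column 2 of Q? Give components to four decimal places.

e_2 = (-0.5028, -0.5440, 0.3297, 0.5852)

w_1 = (4, 0, -1, 4); ‖w_1‖ = 5.7446, so e_1 = (0.6963, 0.0000, -0.1741, 0.6963).
e_1·w_2 = 0.6963·(-1) + 0.0000·(-2) + (-0.1741)·1 + 0.6963·3 = 1.2185.
u_2 = w_2 − 1.2185·e_1 = (-1.8485, -2.0000, 1.2121, 2.1515).
‖u_2‖ = 3.6763, so e_2 = (-0.5028, -0.5440, 0.3297, 0.5852).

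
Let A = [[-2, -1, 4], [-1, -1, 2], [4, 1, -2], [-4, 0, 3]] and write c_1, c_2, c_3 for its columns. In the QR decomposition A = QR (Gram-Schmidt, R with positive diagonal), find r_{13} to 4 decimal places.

r_{13} = -4.9320

c_1 = (-2, -1, 4, -4); ‖c_1‖ = 6.0828, so q_1 = (-0.3288, -0.1644, 0.6576, -0.6576).
r_{13} = q_1·c_3 = -4.9320.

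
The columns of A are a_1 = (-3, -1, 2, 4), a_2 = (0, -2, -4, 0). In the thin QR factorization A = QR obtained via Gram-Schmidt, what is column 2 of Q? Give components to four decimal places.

e_2 = (-0.1384, -0.5074, -0.8303, 0.1845)

e_1 = a_1/‖a_1‖ = (-3, -1, 2, 4)/5.4772 = (-0.5477, -0.1826, 0.3651, 0.7303).
r_{12} = e_1·a_2 = -1.0954.
u_2 = a_2 + 1.0954·e_1 = (-0.6000, -2.2000, -3.6000, 0.8000).
‖u_2‖ = 4.3359, so e_2 = (-0.1384, -0.5074, -0.8303, 0.1845).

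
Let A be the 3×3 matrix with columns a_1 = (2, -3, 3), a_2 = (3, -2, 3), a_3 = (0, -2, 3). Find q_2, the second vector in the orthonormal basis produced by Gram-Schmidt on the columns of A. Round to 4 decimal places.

a_1 = (2, -3, 3); ‖a_1‖ = 4.6904, so q_1 = (0.4264, -0.6396, 0.6396).
q_1·a_2 = 0.4264·3 + (-0.6396)·(-2) + 0.6396·3 = 4.4772.
u_2 = a_2 − 4.4772·q_1 = (1.0909, 0.8636, 0.1364).
‖u_2‖ = 1.3981, so q_2 = (0.7803, 0.6177, 0.0975).

q_2 = (0.7803, 0.6177, 0.0975)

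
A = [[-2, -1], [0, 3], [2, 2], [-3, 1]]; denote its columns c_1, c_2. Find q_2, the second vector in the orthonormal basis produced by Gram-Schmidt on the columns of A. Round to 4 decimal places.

c_1 = (-2, 0, 2, -3); ‖c_1‖ = 4.1231, so q_1 = (-0.4851, 0.0000, 0.4851, -0.7276).
q_1·c_2 = (-0.4851)·(-1) + 0.0000·3 + 0.4851·2 + (-0.7276)·1 = 0.7276.
u_2 = c_2 − 0.7276·q_1 = (-0.6471, 3.0000, 1.6471, 1.5294).
‖u_2‖ = 3.8040, so q_2 = (-0.1701, 0.7886, 0.4330, 0.4021).

q_2 = (-0.1701, 0.7886, 0.4330, 0.4021)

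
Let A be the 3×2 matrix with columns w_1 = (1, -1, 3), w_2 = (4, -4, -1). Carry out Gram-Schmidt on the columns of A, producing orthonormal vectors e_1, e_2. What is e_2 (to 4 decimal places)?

e_1 = w_1/‖w_1‖ = (1, -1, 3)/3.3166 = (0.3015, -0.3015, 0.9045).
r_{12} = e_1·w_2 = 1.5076.
u_2 = w_2 − 1.5076·e_1 = (3.5455, -3.5455, -2.3636).
‖u_2‖ = 5.5432, so e_2 = (0.6396, -0.6396, -0.4264).

e_2 = (0.6396, -0.6396, -0.4264)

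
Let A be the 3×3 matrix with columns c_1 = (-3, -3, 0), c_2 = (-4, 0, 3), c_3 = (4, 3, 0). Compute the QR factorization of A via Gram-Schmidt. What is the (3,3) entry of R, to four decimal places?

c_1 = (-3, -3, 0); ‖c_1‖ = 4.2426, so e_1 = (-0.7071, -0.7071, 0.0000).
e_1·c_2 = (-0.7071)·(-4) + (-0.7071)·0 + 0.0000·3 = 2.8284.
u_2 = c_2 − 2.8284·e_1 = (-2.0000, 2.0000, 3.0000).
‖u_2‖ = 4.1231, so e_2 = (-0.4851, 0.4851, 0.7276).
e_1·c_3 = (-0.7071)·4 + (-0.7071)·3 + 0.0000·0 = -4.9497; e_2·c_3 = (-0.4851)·4 + 0.4851·3 + 0.7276·0 = -0.4851.
u_3 = c_3 + 4.9497·e_1 + 0.4851·e_2 = (0.2647, -0.2647, 0.3529).
r_{33} = ‖u_3‖ = 0.5145.

r_{33} = 0.5145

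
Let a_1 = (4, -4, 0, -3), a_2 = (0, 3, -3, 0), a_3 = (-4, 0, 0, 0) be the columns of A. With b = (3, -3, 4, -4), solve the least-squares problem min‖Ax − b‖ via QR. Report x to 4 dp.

x = (0.5882, -0.7745, -0.1618)

a_1 = (4, -4, 0, -3); ‖a_1‖ = 6.4031, so e_1 = (0.6247, -0.6247, 0.0000, -0.4685).
e_1·a_2 = 0.6247·0 + (-0.6247)·3 + 0.0000·(-3) + (-0.4685)·0 = -1.8741.
u_2 = a_2 + 1.8741·e_1 = (1.1707, 1.8293, -3.0000, -0.8780).
‖u_2‖ = 3.8063, so e_2 = (0.3076, 0.4806, -0.7882, -0.2307).
e_1·a_3 = 0.6247·(-4) + (-0.6247)·0 + 0.0000·0 + (-0.4685)·0 = -2.4988; e_2·a_3 = 0.3076·(-4) + 0.4806·0 + (-0.7882)·0 + (-0.2307)·0 = -1.2303.
u_3 = a_3 + 2.4988·e_1 + 1.2303·e_2 = (-2.0606, -0.9697, -0.9697, -1.4545).
‖u_3‖ = 2.8710, so e_3 = (-0.7177, -0.3378, -0.3378, -0.5066).
Qᵀb = (5.6223, -2.7490, -0.4644).
Back-substitute: x_3 = -0.4644/2.8710 = -0.1618.
x_2 = (-2.7490 + 1.2303·(-0.1618))/3.8063 = -0.7745.
x_1 = (5.6223 + 1.8741·(-0.7745) + 2.4988·(-0.1618))/6.4031 = 0.5882.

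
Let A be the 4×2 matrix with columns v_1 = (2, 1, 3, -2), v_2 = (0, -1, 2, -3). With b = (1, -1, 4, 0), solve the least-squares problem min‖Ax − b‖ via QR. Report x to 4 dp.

x = (0.6336, 0.1450)

e_1 = v_1/‖v_1‖ = (2, 1, 3, -2)/4.2426 = (0.4714, 0.2357, 0.7071, -0.4714).
r_{12} = e_1·v_2 = 2.5927.
u_2 = v_2 − 2.5927·e_1 = (-1.2222, -1.6111, 0.1667, -1.7778).
‖u_2‖ = 2.6977, so e_2 = (-0.4531, -0.5972, 0.0618, -0.6590).
Qᵀb = (3.0641, 0.3913).
Back-substitute: x_2 = 0.3913/2.6977 = 0.1450.
x_1 = (3.0641 − 2.5927·0.1450)/4.2426 = 0.6336.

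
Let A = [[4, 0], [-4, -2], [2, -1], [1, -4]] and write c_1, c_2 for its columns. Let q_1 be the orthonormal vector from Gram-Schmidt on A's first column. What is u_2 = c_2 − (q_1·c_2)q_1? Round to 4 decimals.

u_2 = (-0.2162, -1.7838, -1.1081, -4.0541)

c_1 = (4, -4, 2, 1); ‖c_1‖ = 6.0828, so q_1 = (0.6576, -0.6576, 0.3288, 0.1644).
q_1·c_2 = 0.6576·0 + (-0.6576)·(-2) + 0.3288·(-1) + 0.1644·(-4) = 0.3288.
u_2 = c_2 − 0.3288·q_1 = (-0.2162, -1.7838, -1.1081, -4.0541).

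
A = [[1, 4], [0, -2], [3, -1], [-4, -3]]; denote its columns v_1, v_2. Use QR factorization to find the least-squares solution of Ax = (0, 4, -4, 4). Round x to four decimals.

x = (-1.0344, -0.0851)

v_1 = (1, 0, 3, -4); ‖v_1‖ = 5.0990, so q_1 = (0.1961, 0.0000, 0.5883, -0.7845).
q_1·v_2 = 0.1961·4 + 0.0000·(-2) + 0.5883·(-1) + (-0.7845)·(-3) = 2.5495.
u_2 = v_2 − 2.5495·q_1 = (3.5000, -2.0000, -2.5000, -1.0000).
‖u_2‖ = 4.8477, so q_2 = (0.7220, -0.4126, -0.5157, -0.2063).
Qᵀb = (-5.4913, -0.4126).
Back-substitute: x_2 = -0.4126/4.8477 = -0.0851.
x_1 = (-5.4913 − 2.5495·(-0.0851))/5.0990 = -1.0344.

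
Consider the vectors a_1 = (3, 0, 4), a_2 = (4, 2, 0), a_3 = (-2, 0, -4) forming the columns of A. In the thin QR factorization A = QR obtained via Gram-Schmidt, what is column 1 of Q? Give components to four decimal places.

a_1 = (3, 0, 4); ‖a_1‖ = 5.0000, so e_1 = (0.6000, 0.0000, 0.8000).

e_1 = (0.6000, 0.0000, 0.8000)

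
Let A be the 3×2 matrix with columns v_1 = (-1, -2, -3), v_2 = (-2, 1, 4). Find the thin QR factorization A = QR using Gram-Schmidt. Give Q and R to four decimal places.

e_1 = v_1/‖v_1‖ = (-1, -2, -3)/3.7417 = (-0.2673, -0.5345, -0.8018).
r_{12} = e_1·v_2 = -3.2071.
u_2 = v_2 + 3.2071·e_1 = (-2.8571, -0.7143, 1.4286).
‖u_2‖ = 3.2733, so e_2 = (-0.8729, -0.2182, 0.4364).

Q = [[-0.2673, -0.8729], [-0.5345, -0.2182], [-0.8018, 0.4364]], R = [[3.7417, -3.2071], [0.0000, 3.2733]]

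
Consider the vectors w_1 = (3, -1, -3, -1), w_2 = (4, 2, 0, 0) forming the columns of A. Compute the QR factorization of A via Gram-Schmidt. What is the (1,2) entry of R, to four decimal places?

r_{12} = 2.2361

w_1 = (3, -1, -3, -1); ‖w_1‖ = 4.4721, so q_1 = (0.6708, -0.2236, -0.6708, -0.2236).
r_{12} = q_1·w_2 = 2.2361.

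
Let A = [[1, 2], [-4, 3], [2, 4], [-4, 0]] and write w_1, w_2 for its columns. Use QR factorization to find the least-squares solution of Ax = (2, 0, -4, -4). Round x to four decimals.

x = (0.2488, -0.3966)

w_1 = (1, -4, 2, -4); ‖w_1‖ = 6.0828, so e_1 = (0.1644, -0.6576, 0.3288, -0.6576).
e_1·w_2 = 0.1644·2 + (-0.6576)·3 + 0.3288·4 + (-0.6576)·0 = -0.3288.
u_2 = w_2 + 0.3288·e_1 = (2.0541, 2.7838, 4.1081, -0.2162).
‖u_2‖ = 5.3751, so e_2 = (0.3821, 0.5179, 0.7643, -0.0402).
Qᵀb = (1.6440, -2.1319).
Back-substitute: x_2 = -2.1319/5.3751 = -0.3966.
x_1 = (1.6440 + 0.3288·(-0.3966))/6.0828 = 0.2488.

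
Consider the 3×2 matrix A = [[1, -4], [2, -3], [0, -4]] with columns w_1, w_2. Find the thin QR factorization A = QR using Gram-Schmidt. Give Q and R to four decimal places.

w_1 = (1, 2, 0); ‖w_1‖ = 2.2361, so e_1 = (0.4472, 0.8944, 0.0000).
e_1·w_2 = 0.4472·(-4) + 0.8944·(-3) + 0.0000·(-4) = -4.4721.
u_2 = w_2 + 4.4721·e_1 = (-2.0000, 1.0000, -4.0000).
‖u_2‖ = 4.5826, so e_2 = (-0.4364, 0.2182, -0.8729).

Q = [[0.4472, -0.4364], [0.8944, 0.2182], [0.0000, -0.8729]], R = [[2.2361, -4.4721], [0.0000, 4.5826]]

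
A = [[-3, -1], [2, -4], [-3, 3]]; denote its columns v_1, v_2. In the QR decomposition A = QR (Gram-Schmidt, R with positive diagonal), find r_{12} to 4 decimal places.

r_{12} = -2.9848

e_1 = v_1/‖v_1‖ = (-3, 2, -3)/4.6904 = (-0.6396, 0.4264, -0.6396).
r_{12} = e_1·v_2 = -2.9848.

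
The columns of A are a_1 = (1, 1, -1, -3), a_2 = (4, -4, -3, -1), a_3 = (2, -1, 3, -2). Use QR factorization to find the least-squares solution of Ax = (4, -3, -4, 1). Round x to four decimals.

a_1 = (1, 1, -1, -3); ‖a_1‖ = 3.4641, so e_1 = (0.2887, 0.2887, -0.2887, -0.8660).
e_1·a_2 = 0.2887·4 + 0.2887·(-4) + (-0.2887)·(-3) + (-0.8660)·(-1) = 1.7321.
u_2 = a_2 − 1.7321·e_1 = (3.5000, -4.5000, -2.5000, 0.5000).
‖u_2‖ = 6.2450, so e_2 = (0.5604, -0.7206, -0.4003, 0.0801).
e_1·a_3 = 0.2887·2 + 0.2887·(-1) + (-0.2887)·3 + (-0.8660)·(-2) = 1.1547; e_2·a_3 = 0.5604·2 + (-0.7206)·(-1) + (-0.4003)·3 + 0.0801·(-2) = 0.4804.
u_3 = a_3 − 1.1547·e_1 − 0.4804·e_2 = (1.3974, -0.9872, 3.5256, -1.0385).
‖u_3‖ = 4.0541, so e_3 = (0.3447, -0.2435, 0.8696, -0.2561).
Qᵀb = (0.5774, 6.0849, -1.6254).
Back-substitute: x_3 = -1.6254/4.0541 = -0.4009.
x_2 = (6.0849 − 0.4804·(-0.4009))/6.2450 = 1.0052.
x_1 = (0.5774 − 1.7321·1.0052 − 1.1547·(-0.4009))/3.4641 = -0.2023.

x = (-0.2023, 1.0052, -0.4009)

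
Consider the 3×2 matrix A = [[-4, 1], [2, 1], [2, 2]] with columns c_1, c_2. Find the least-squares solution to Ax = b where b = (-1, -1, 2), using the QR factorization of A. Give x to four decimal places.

q_1 = c_1/‖c_1‖ = (-4, 2, 2)/4.8990 = (-0.8165, 0.4082, 0.4082).
r_{12} = q_1·c_2 = 0.4082.
u_2 = c_2 − 0.4082·q_1 = (1.3333, 0.8333, 1.8333).
‖u_2‖ = 2.4152, so q_2 = (0.5521, 0.3450, 0.7591).
Qᵀb = (1.2247, 0.6211).
Back-substitute: x_2 = 0.6211/2.4152 = 0.2571.
x_1 = (1.2247 − 0.4082·0.2571)/4.8990 = 0.2286.

x = (0.2286, 0.2571)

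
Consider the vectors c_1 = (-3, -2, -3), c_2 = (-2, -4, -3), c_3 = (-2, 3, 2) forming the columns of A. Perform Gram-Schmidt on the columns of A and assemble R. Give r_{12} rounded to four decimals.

c_1 = (-3, -2, -3); ‖c_1‖ = 4.6904, so q_1 = (-0.6396, -0.4264, -0.6396).
r_{12} = q_1·c_2 = 4.9036.

r_{12} = 4.9036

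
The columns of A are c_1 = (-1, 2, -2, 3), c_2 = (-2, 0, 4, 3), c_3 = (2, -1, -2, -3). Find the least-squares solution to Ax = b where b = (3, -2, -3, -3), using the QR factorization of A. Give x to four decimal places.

c_1 = (-1, 2, -2, 3); ‖c_1‖ = 4.2426, so q_1 = (-0.2357, 0.4714, -0.4714, 0.7071).
q_1·c_2 = (-0.2357)·(-2) + 0.4714·0 + (-0.4714)·4 + 0.7071·3 = 0.7071.
u_2 = c_2 − 0.7071·q_1 = (-1.8333, -0.3333, 4.3333, 2.5000).
‖u_2‖ = 5.3385, so q_2 = (-0.3434, -0.0624, 0.8117, 0.4683).
q_1·c_3 = (-0.2357)·2 + 0.4714·(-1) + (-0.4714)·(-2) + 0.7071·(-3) = -2.1213; q_2·c_3 = (-0.3434)·2 + (-0.0624)·(-1) + 0.8117·(-2) + 0.4683·(-3) = -3.6527.
u_3 = c_3 + 2.1213·q_1 + 3.6527·q_2 = (0.2456, -0.2281, -0.0351, 0.2105).
‖u_3‖ = 0.3974, so q_3 = (0.6181, -0.5740, -0.0883, 0.5298).
Qᵀb = (-2.3570, -4.7454, 1.6777).
Back-substitute: x_3 = 1.6777/0.3974 = 4.2222.
x_2 = (-4.7454 + 3.6527·4.2222)/5.3385 = 2.0000.
x_1 = (-2.3570 − 0.7071·2.0000 + 2.1213·4.2222)/4.2426 = 1.2222.

x = (1.2222, 2.0000, 4.2222)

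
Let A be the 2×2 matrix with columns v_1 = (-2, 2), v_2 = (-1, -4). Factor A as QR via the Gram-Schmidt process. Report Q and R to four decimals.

Q = [[-0.7071, -0.7071], [0.7071, -0.7071]], R = [[2.8284, -2.1213], [0.0000, 3.5355]]

e_1 = v_1/‖v_1‖ = (-2, 2)/2.8284 = (-0.7071, 0.7071).
r_{12} = e_1·v_2 = -2.1213.
u_2 = v_2 + 2.1213·e_1 = (-2.5000, -2.5000).
‖u_2‖ = 3.5355, so e_2 = (-0.7071, -0.7071).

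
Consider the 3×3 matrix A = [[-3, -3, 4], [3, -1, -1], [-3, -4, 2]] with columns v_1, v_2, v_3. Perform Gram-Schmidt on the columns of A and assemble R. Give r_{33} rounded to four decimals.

v_1 = (-3, 3, -3); ‖v_1‖ = 5.1962, so e_1 = (-0.5774, 0.5774, -0.5774).
e_1·v_2 = (-0.5774)·(-3) + 0.5774·(-1) + (-0.5774)·(-4) = 3.4641.
u_2 = v_2 − 3.4641·e_1 = (-1.0000, -3.0000, -2.0000).
‖u_2‖ = 3.7417, so e_2 = (-0.2673, -0.8018, -0.5345).
e_1·v_3 = (-0.5774)·4 + 0.5774·(-1) + (-0.5774)·2 = -4.0415; e_2·v_3 = (-0.2673)·4 + (-0.8018)·(-1) + (-0.5345)·2 = -1.3363.
u_3 = v_3 + 4.0415·e_1 + 1.3363·e_2 = (1.3095, 0.2619, -1.0476).
r_{33} = ‖u_3‖ = 1.6973.

r_{33} = 1.6973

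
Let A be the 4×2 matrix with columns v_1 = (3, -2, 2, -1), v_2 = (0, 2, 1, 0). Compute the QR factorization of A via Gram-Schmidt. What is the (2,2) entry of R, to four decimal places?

v_1 = (3, -2, 2, -1); ‖v_1‖ = 4.2426, so e_1 = (0.7071, -0.4714, 0.4714, -0.2357).
e_1·v_2 = 0.7071·0 + (-0.4714)·2 + 0.4714·1 + (-0.2357)·0 = -0.4714.
u_2 = v_2 + 0.4714·e_1 = (0.3333, 1.7778, 1.2222, -0.1111).
r_{22} = ‖u_2‖ = 2.1858.

r_{22} = 2.1858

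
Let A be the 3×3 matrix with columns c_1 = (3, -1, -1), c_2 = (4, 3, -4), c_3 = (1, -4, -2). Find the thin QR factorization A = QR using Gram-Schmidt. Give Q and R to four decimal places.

e_1 = c_1/‖c_1‖ = (3, -1, -1)/3.3166 = (0.9045, -0.3015, -0.3015).
r_{12} = e_1·c_2 = 3.9196.
u_2 = c_2 − 3.9196·e_1 = (0.4545, 4.1818, -2.8182).
‖u_2‖ = 5.0632, so e_2 = (0.0898, 0.8259, -0.5566).
r_{13} = e_1·c_3 = 2.7136; r_{23} = e_2·c_3 = -2.1007.
u_3 = c_3 − 2.7136·e_1 + 2.1007·e_2 = (-1.2660, -1.4468, -2.3511).
‖u_3‖ = 3.0370, so e_3 = (-0.4168, -0.4764, -0.7741).

Q = [[0.9045, 0.0898, -0.4168], [-0.3015, 0.8259, -0.4764], [-0.3015, -0.5566, -0.7741]], R = [[3.3166, 3.9196, 2.7136], [0.0000, 5.0632, -2.1007], [0.0000, 0.0000, 3.0370]]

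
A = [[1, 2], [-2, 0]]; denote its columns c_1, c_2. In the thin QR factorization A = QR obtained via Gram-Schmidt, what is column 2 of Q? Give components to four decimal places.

c_1 = (1, -2); ‖c_1‖ = 2.2361, so e_1 = (0.4472, -0.8944).
e_1·c_2 = 0.4472·2 + (-0.8944)·0 = 0.8944.
u_2 = c_2 − 0.8944·e_1 = (1.6000, 0.8000).
‖u_2‖ = 1.7889, so e_2 = (0.8944, 0.4472).

e_2 = (0.8944, 0.4472)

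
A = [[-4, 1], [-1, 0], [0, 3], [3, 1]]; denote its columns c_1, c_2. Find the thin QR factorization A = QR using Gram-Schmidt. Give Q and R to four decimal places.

c_1 = (-4, -1, 0, 3); ‖c_1‖ = 5.0990, so e_1 = (-0.7845, -0.1961, 0.0000, 0.5883).
e_1·c_2 = (-0.7845)·1 + (-0.1961)·0 + 0.0000·3 + 0.5883·1 = -0.1961.
u_2 = c_2 + 0.1961·e_1 = (0.8462, -0.0385, 3.0000, 1.1154).
‖u_2‖ = 3.3108, so e_2 = (0.2556, -0.0116, 0.9061, 0.3369).

Q = [[-0.7845, 0.2556], [-0.1961, -0.0116], [0.0000, 0.9061], [0.5883, 0.3369]], R = [[5.0990, -0.1961], [0.0000, 3.3108]]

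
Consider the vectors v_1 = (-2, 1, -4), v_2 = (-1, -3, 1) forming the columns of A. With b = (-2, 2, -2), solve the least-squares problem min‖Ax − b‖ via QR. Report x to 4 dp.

x = (0.6019, -0.2718)

q_1 = v_1/‖v_1‖ = (-2, 1, -4)/4.5826 = (-0.4364, 0.2182, -0.8729).
r_{12} = q_1·v_2 = -1.0911.
u_2 = v_2 + 1.0911·q_1 = (-1.4762, -2.7619, 0.0476).
‖u_2‖ = 3.1320, so q_2 = (-0.4713, -0.8818, 0.0152).
Qᵀb = (3.0551, -0.8514).
Back-substitute: x_2 = -0.8514/3.1320 = -0.2718.
x_1 = (3.0551 + 1.0911·(-0.2718))/4.5826 = 0.6019.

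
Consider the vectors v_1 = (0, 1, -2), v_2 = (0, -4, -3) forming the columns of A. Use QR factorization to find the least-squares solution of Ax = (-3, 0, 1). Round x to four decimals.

x = (-0.3636, -0.0909)

v_1 = (0, 1, -2); ‖v_1‖ = 2.2361, so q_1 = (0.0000, 0.4472, -0.8944).
q_1·v_2 = 0.0000·0 + 0.4472·(-4) + (-0.8944)·(-3) = 0.8944.
u_2 = v_2 − 0.8944·q_1 = (0.0000, -4.4000, -2.2000).
‖u_2‖ = 4.9193, so q_2 = (0.0000, -0.8944, -0.4472).
Qᵀb = (-0.8944, -0.4472).
Back-substitute: x_2 = -0.4472/4.9193 = -0.0909.
x_1 = (-0.8944 − 0.8944·(-0.0909))/2.2361 = -0.3636.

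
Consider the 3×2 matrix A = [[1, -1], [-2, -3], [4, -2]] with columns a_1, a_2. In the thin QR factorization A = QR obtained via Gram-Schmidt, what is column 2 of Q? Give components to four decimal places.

q_1 = a_1/‖a_1‖ = (1, -2, 4)/4.5826 = (0.2182, -0.4364, 0.8729).
r_{12} = q_1·a_2 = -0.6547.
u_2 = a_2 + 0.6547·q_1 = (-0.8571, -3.2857, -1.4286).
‖u_2‖ = 3.6839, so q_2 = (-0.2327, -0.8919, -0.3878).

q_2 = (-0.2327, -0.8919, -0.3878)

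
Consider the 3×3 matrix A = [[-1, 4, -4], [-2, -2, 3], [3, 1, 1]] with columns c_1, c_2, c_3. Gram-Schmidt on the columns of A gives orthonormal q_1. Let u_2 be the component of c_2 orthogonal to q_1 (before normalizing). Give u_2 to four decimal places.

c_1 = (-1, -2, 3); ‖c_1‖ = 3.7417, so q_1 = (-0.2673, -0.5345, 0.8018).
q_1·c_2 = (-0.2673)·4 + (-0.5345)·(-2) + 0.8018·1 = 0.8018.
u_2 = c_2 − 0.8018·q_1 = (4.2143, -1.5714, 0.3571).

u_2 = (4.2143, -1.5714, 0.3571)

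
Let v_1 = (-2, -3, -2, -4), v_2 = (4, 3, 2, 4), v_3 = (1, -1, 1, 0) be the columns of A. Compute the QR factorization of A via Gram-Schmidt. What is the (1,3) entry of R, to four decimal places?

e_1 = v_1/‖v_1‖ = (-2, -3, -2, -4)/5.7446 = (-0.3482, -0.5222, -0.3482, -0.6963).
r_{13} = e_1·v_3 = -0.1741.

r_{13} = -0.1741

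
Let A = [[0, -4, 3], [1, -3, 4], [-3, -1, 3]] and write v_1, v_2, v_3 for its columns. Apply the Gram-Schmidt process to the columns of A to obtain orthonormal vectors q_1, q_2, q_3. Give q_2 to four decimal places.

v_1 = (0, 1, -3); ‖v_1‖ = 3.1623, so q_1 = (0.0000, 0.3162, -0.9487).
q_1·v_2 = 0.0000·(-4) + 0.3162·(-3) + (-0.9487)·(-1) = 0.0000.
u_2 = v_2 + 0.0000·q_1 = (-4.0000, -3.0000, -1.0000).
‖u_2‖ = 5.0990, so q_2 = (-0.7845, -0.5883, -0.1961).

q_2 = (-0.7845, -0.5883, -0.1961)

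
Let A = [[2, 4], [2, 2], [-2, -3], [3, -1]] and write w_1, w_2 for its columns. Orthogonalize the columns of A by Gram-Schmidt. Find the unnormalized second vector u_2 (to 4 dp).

w_1 = (2, 2, -2, 3); ‖w_1‖ = 4.5826, so e_1 = (0.4364, 0.4364, -0.4364, 0.6547).
e_1·w_2 = 0.4364·4 + 0.4364·2 + (-0.4364)·(-3) + 0.6547·(-1) = 3.2733.
u_2 = w_2 − 3.2733·e_1 = (2.5714, 0.5714, -1.5714, -3.1429).

u_2 = (2.5714, 0.5714, -1.5714, -3.1429)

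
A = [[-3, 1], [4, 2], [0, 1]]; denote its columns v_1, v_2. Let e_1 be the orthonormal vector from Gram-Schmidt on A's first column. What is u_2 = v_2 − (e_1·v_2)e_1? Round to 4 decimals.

e_1 = v_1/‖v_1‖ = (-3, 4, 0)/5.0000 = (-0.6000, 0.8000, 0.0000).
r_{12} = e_1·v_2 = 1.0000.
u_2 = v_2 − 1.0000·e_1 = (1.6000, 1.2000, 1.0000).

u_2 = (1.6000, 1.2000, 1.0000)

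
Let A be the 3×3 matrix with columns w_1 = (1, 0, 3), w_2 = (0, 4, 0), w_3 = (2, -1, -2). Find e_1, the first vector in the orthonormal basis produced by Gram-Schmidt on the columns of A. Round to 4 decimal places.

e_1 = (0.3162, 0.0000, 0.9487)

e_1 = w_1/‖w_1‖ = (1, 0, 3)/3.1623 = (0.3162, 0.0000, 0.9487).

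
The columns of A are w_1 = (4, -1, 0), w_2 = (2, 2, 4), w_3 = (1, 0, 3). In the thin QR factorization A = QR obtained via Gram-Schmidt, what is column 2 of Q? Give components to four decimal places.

q_2 = (0.1257, 0.5030, 0.8551)

w_1 = (4, -1, 0); ‖w_1‖ = 4.1231, so q_1 = (0.9701, -0.2425, 0.0000).
q_1·w_2 = 0.9701·2 + (-0.2425)·2 + 0.0000·4 = 1.4552.
u_2 = w_2 − 1.4552·q_1 = (0.5882, 2.3529, 4.0000).
‖u_2‖ = 4.6779, so q_2 = (0.1257, 0.5030, 0.8551).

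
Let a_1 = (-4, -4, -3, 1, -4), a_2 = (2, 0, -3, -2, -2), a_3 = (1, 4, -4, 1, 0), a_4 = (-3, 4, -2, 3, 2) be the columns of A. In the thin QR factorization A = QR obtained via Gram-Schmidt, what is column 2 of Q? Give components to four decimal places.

e_2 = (0.5530, 0.1075, -0.5876, -0.4724, -0.3380)

a_1 = (-4, -4, -3, 1, -4); ‖a_1‖ = 7.6158, so e_1 = (-0.5252, -0.5252, -0.3939, 0.1313, -0.5252).
e_1·a_2 = (-0.5252)·2 + (-0.5252)·0 + (-0.3939)·(-3) + 0.1313·(-2) + (-0.5252)·(-2) = 0.9191.
u_2 = a_2 − 0.9191·e_1 = (2.4828, 0.4828, -2.6379, -2.1207, -1.5172).
‖u_2‖ = 4.4895, so e_2 = (0.5530, 0.1075, -0.5876, -0.4724, -0.3380).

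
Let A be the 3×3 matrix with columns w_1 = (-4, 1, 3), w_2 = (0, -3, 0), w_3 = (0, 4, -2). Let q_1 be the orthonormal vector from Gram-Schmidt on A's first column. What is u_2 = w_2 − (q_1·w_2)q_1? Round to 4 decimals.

q_1 = w_1/‖w_1‖ = (-4, 1, 3)/5.0990 = (-0.7845, 0.1961, 0.5883).
r_{12} = q_1·w_2 = -0.5883.
u_2 = w_2 + 0.5883·q_1 = (-0.4615, -2.8846, 0.3462).

u_2 = (-0.4615, -2.8846, 0.3462)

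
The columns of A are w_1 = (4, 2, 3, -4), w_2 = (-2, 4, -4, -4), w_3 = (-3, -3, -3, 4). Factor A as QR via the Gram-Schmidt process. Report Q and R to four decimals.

Q = [[0.5963, -0.3278, 0.4992], [0.2981, 0.5319, -0.5835], [0.4472, -0.5937, -0.5946], [-0.5963, -0.5071, -0.2385]], R = [[6.7082, 0.5963, -6.4101], [0.0000, 7.1864, -0.8596], [0.0000, 0.0000, 1.0826]]

w_1 = (4, 2, 3, -4); ‖w_1‖ = 6.7082, so e_1 = (0.5963, 0.2981, 0.4472, -0.5963).
e_1·w_2 = 0.5963·(-2) + 0.2981·4 + 0.4472·(-4) + (-0.5963)·(-4) = 0.5963.
u_2 = w_2 − 0.5963·e_1 = (-2.3556, 3.8222, -4.2667, -3.6444).
‖u_2‖ = 7.1864, so e_2 = (-0.3278, 0.5319, -0.5937, -0.5071).
e_1·w_3 = 0.5963·(-3) + 0.2981·(-3) + 0.4472·(-3) + (-0.5963)·4 = -6.4101; e_2·w_3 = (-0.3278)·(-3) + 0.5319·(-3) + (-0.5937)·(-3) + (-0.5071)·4 = -0.8596.
u_3 = w_3 + 6.4101·e_1 + 0.8596·e_2 = (0.5404, -0.6317, -0.6437, -0.2582).
‖u_3‖ = 1.0826, so e_3 = (0.4992, -0.5835, -0.5946, -0.2385).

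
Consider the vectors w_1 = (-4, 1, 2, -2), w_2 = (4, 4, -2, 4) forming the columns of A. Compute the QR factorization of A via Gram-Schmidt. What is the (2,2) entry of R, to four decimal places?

w_1 = (-4, 1, 2, -2); ‖w_1‖ = 5.0000, so q_1 = (-0.8000, 0.2000, 0.4000, -0.4000).
q_1·w_2 = (-0.8000)·4 + 0.2000·4 + 0.4000·(-2) + (-0.4000)·4 = -4.8000.
u_2 = w_2 + 4.8000·q_1 = (0.1600, 4.9600, -0.0800, 2.0800).
r_{22} = ‖u_2‖ = 5.3814.

r_{22} = 5.3814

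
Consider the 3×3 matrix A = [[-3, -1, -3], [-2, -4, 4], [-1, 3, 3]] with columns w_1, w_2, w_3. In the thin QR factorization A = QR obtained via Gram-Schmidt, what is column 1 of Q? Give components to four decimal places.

q_1 = w_1/‖w_1‖ = (-3, -2, -1)/3.7417 = (-0.8018, -0.5345, -0.2673).

q_1 = (-0.8018, -0.5345, -0.2673)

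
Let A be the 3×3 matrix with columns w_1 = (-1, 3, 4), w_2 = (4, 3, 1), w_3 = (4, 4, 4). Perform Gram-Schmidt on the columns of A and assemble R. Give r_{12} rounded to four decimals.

w_1 = (-1, 3, 4); ‖w_1‖ = 5.0990, so e_1 = (-0.1961, 0.5883, 0.7845).
r_{12} = e_1·w_2 = 1.7650.

r_{12} = 1.7650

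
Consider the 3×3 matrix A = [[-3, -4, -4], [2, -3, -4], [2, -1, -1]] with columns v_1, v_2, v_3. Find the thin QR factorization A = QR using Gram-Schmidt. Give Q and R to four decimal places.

Q = [[-0.7276, -0.6580, 0.1938], [0.4851, -0.6933, -0.5330], [0.4851, -0.2938, 0.8237]], R = [[4.1231, 0.9701, 0.4851], [0.0000, 5.0059, 5.6992], [0.0000, 0.0000, 0.5330]]

v_1 = (-3, 2, 2); ‖v_1‖ = 4.1231, so e_1 = (-0.7276, 0.4851, 0.4851).
e_1·v_2 = (-0.7276)·(-4) + 0.4851·(-3) + 0.4851·(-1) = 0.9701.
u_2 = v_2 − 0.9701·e_1 = (-3.2941, -3.4706, -1.4706).
‖u_2‖ = 5.0059, so e_2 = (-0.6580, -0.6933, -0.2938).
e_1·v_3 = (-0.7276)·(-4) + 0.4851·(-4) + 0.4851·(-1) = 0.4851; e_2·v_3 = (-0.6580)·(-4) + (-0.6933)·(-4) + (-0.2938)·(-1) = 5.6992.
u_3 = v_3 − 0.4851·e_1 − 5.6992·e_2 = (0.1033, -0.2840, 0.4390).
‖u_3‖ = 0.5330, so e_3 = (0.1938, -0.5330, 0.8237).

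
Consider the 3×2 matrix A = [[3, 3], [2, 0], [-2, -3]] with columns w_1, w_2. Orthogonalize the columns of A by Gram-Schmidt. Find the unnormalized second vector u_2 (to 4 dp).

q_1 = w_1/‖w_1‖ = (3, 2, -2)/4.1231 = (0.7276, 0.4851, -0.4851).
r_{12} = q_1·w_2 = 3.6380.
u_2 = w_2 − 3.6380·q_1 = (0.3529, -1.7647, -1.2353).

u_2 = (0.3529, -1.7647, -1.2353)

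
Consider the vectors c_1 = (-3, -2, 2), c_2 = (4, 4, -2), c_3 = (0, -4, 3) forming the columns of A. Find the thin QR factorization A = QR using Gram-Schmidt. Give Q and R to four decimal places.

c_1 = (-3, -2, 2); ‖c_1‖ = 4.1231, so e_1 = (-0.7276, -0.4851, 0.4851).
e_1·c_2 = (-0.7276)·4 + (-0.4851)·4 + 0.4851·(-2) = -5.8209.
u_2 = c_2 + 5.8209·e_1 = (-0.2353, 1.1765, 0.8235).
‖u_2‖ = 1.4552, so e_2 = (-0.1617, 0.8085, 0.5659).
e_1·c_3 = (-0.7276)·0 + (-0.4851)·(-4) + 0.4851·3 = 3.3955; e_2·c_3 = (-0.1617)·0 + 0.8085·(-4) + 0.5659·3 = -1.5361.
u_3 = c_3 − 3.3955·e_1 + 1.5361·e_2 = (2.2222, -1.1111, 2.2222).
‖u_3‖ = 3.3333, so e_3 = (0.6667, -0.3333, 0.6667).

Q = [[-0.7276, -0.1617, 0.6667], [-0.4851, 0.8085, -0.3333], [0.4851, 0.5659, 0.6667]], R = [[4.1231, -5.8209, 3.3955], [0.0000, 1.4552, -1.5361], [0.0000, 0.0000, 3.3333]]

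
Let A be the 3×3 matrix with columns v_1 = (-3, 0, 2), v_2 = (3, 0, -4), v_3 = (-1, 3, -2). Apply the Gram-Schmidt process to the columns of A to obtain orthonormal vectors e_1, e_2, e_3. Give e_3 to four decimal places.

e_3 = (0.0000, 1.0000, 0.0000)

v_1 = (-3, 0, 2); ‖v_1‖ = 3.6056, so e_1 = (-0.8321, 0.0000, 0.5547).
e_1·v_2 = (-0.8321)·3 + 0.0000·0 + 0.5547·(-4) = -4.7150.
u_2 = v_2 + 4.7150·e_1 = (-0.9231, 0.0000, -1.3846).
‖u_2‖ = 1.6641, so e_2 = (-0.5547, 0.0000, -0.8321).
e_1·v_3 = (-0.8321)·(-1) + 0.0000·3 + 0.5547·(-2) = -0.2774; e_2·v_3 = (-0.5547)·(-1) + 0.0000·3 + (-0.8321)·(-2) = 2.2188.
u_3 = v_3 + 0.2774·e_1 − 2.2188·e_2 = (0.0000, 3.0000, 0.0000).
‖u_3‖ = 3.0000, so e_3 = (0.0000, 1.0000, 0.0000).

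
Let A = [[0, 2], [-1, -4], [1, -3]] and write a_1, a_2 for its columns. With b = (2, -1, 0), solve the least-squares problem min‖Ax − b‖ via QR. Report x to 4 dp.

q_1 = a_1/‖a_1‖ = (0, -1, 1)/1.4142 = (0.0000, -0.7071, 0.7071).
r_{12} = q_1·a_2 = 0.7071.
u_2 = a_2 − 0.7071·q_1 = (2.0000, -3.5000, -3.5000).
‖u_2‖ = 5.3385, so q_2 = (0.3746, -0.6556, -0.6556).
Qᵀb = (0.7071, 1.4049).
Back-substitute: x_2 = 1.4049/5.3385 = 0.2632.
x_1 = (0.7071 − 0.7071·0.2632)/1.4142 = 0.3684.

x = (0.3684, 0.2632)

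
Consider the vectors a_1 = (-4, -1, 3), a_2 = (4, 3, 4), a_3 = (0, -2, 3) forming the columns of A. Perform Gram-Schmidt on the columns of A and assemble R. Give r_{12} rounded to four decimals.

r_{12} = -1.3728

a_1 = (-4, -1, 3); ‖a_1‖ = 5.0990, so q_1 = (-0.7845, -0.1961, 0.5883).
r_{12} = q_1·a_2 = -1.3728.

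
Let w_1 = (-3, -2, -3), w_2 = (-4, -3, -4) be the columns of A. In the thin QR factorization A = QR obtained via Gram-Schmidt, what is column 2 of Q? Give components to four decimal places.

q_2 = (0.3015, -0.9045, 0.3015)

q_1 = w_1/‖w_1‖ = (-3, -2, -3)/4.6904 = (-0.6396, -0.4264, -0.6396).
r_{12} = q_1·w_2 = 6.3960.
u_2 = w_2 − 6.3960·q_1 = (0.0909, -0.2727, 0.0909).
‖u_2‖ = 0.3015, so q_2 = (0.3015, -0.9045, 0.3015).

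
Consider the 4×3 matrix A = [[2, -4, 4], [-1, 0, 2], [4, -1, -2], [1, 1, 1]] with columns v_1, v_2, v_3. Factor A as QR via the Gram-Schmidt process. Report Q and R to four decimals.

Q = [[0.4264, -0.8485, 0.2642], [-0.2132, -0.1414, 0.4392], [0.8528, 0.2828, -0.2292], [0.2132, 0.4243, 0.8275]], R = [[4.6904, -2.3452, -0.2132], [0.0000, 3.5355, -3.8184], [0.0000, 0.0000, 3.2210]]

e_1 = v_1/‖v_1‖ = (2, -1, 4, 1)/4.6904 = (0.4264, -0.2132, 0.8528, 0.2132).
r_{12} = e_1·v_2 = -2.3452.
u_2 = v_2 + 2.3452·e_1 = (-3.0000, -0.5000, 1.0000, 1.5000).
‖u_2‖ = 3.5355, so e_2 = (-0.8485, -0.1414, 0.2828, 0.4243).
r_{13} = e_1·v_3 = -0.2132; r_{23} = e_2·v_3 = -3.8184.
u_3 = v_3 + 0.2132·e_1 + 3.8184·e_2 = (0.8509, 1.4145, -0.7382, 2.6655).
‖u_3‖ = 3.2210, so e_3 = (0.2642, 0.4392, -0.2292, 0.8275).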